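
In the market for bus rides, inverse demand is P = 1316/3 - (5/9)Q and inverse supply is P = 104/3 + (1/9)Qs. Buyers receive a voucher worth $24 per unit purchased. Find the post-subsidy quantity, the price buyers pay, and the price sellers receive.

Q' = 642; buyers pay $82; sellers receive $106

Pre-subsidy: 1316/3 - (5/9)Q = 104/3 + (1/9)Q gives Q* = 606 and P* = 102.
With the rebate, buyers effectively pay Pb = Ps − 24, where Ps is the price sellers receive.
On the curves, Pb = 1316/3 - (5/9)Q and Ps = 104/3 + (1/9)Q; the wedge Ps − Pb = 24 gives 104/3 + (1/9)Q − (1316/3 - (5/9)Q) = 24, so Q' = 642.
Then Pb = 1316/3 − (5/9)·642 = 82 and Ps = 104/3 + (1/9)·642 = 106.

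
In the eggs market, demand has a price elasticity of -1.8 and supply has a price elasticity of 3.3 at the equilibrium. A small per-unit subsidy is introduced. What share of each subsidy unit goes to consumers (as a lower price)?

Consumer share = 11/17

For a small subsidy around the equilibrium, the benefit split depends on the relative slopes, which at a point are proportional to the elasticities.
Buyer share = εs/(εs + |εd|) = 3.3/(3.3 + 1.8) = 11/17; seller share = |εd|/(εs + |εd|) = 6/17.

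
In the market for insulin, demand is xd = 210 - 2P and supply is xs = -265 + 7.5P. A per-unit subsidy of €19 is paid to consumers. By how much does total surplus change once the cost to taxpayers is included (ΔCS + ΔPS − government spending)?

Pre-subsidy: 210 - 2P = -265 + 7.5P gives P* = 50, x* = 110.
With the rebate, buyers effectively pay Pb = Ps − 19, where Ps is the price sellers receive.
Demand in terms of Ps becomes xd = 210 − 2(Ps − 19) = 248 - 2Ps. Setting this equal to supply: 248 - 2Ps = -265 + 7.5Ps, so Ps = 54.
Buyers pay Pb = 54 − 19 = 35; x' = -265 + 7.5·54 = 140.
ΔCS = ½(110 + 140)(50 − 35) = 1875; ΔPS = ½(110 + 140)(54 − 50) = 500.
Government spending = 19 × 140 = 2660.
Net change = 1875 + 500 − 2660 = -285. The loss equals the DWL triangle ½·19·30.

Net change in total surplus = -€285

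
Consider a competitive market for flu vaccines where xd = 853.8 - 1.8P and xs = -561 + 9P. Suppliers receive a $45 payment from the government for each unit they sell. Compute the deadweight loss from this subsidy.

Deadweight loss = $1518.75

Pre-subsidy: 853.8 - 1.8P = -561 + 9P gives P* = 131, x* = 618.
With the subsidy, sellers receive Ps = Pb + 45 for each unit, where Pb is the price buyers pay.
Supply in terms of Pb becomes xs = -561 + 9(Pb + 45) = -156 + 9Pb. Setting this equal to demand: 853.8 - 1.8Pb = -156 + 9Pb, so Pb = 93.5.
Sellers receive Ps = 93.5 + 45 = 138.5; x' = 853.8 − 1.8·93.5 = 685.5.
The subsidy expands output by 685.5 − 618 = 67.5 past the efficient level; on those units the gap between marginal cost and willingness to pay runs from 0 up to 45.
DWL = ½ × 45 × 67.5 = 1518.75.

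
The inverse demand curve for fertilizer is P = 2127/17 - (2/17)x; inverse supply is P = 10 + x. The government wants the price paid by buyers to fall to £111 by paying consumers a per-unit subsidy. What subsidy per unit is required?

Required subsidy s = £19 per unit

At a buyer price of 111, quantity demanded is 1063.5 − 8.5·111 = 120.
Sellers supply 120 only when they receive Ps = 10 + 1·120 = 130.
s = Ps − Pb = 130 − 111 = 19.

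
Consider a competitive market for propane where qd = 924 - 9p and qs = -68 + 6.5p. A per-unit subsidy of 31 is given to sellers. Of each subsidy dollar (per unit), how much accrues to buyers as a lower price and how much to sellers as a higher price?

Buyers gain 13 per unit; sellers gain 18 per unit

Pre-subsidy: 924 - 9p = -68 + 6.5p gives p* = 64, q* = 348.
With the subsidy, sellers receive ps = pb + 31 for each unit, where pb is the price buyers pay.
Supply in terms of pb becomes qs = -68 + 6.5(pb + 31) = 133.5 + 6.5pb. Setting this equal to demand: 924 - 9pb = 133.5 + 6.5pb, so pb = 51.
Sellers receive ps = 51 + 31 = 82; q' = 924 − 9·51 = 465.
Buyers' price falls by p* − pb = 64 − 51 = 13; sellers' price rises by ps − p* = 82 − 64 = 18.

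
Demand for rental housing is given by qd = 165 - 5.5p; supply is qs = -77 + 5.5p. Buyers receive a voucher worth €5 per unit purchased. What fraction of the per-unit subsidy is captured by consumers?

Consumer share = 0.5

Pre-subsidy: 165 - 5.5p = -77 + 5.5p gives p* = 22, q* = 44.
With the rebate, buyers effectively pay pb = ps − 5, where ps is the price sellers receive.
Demand in terms of ps becomes qd = 165 − 5.5(ps − 5) = 192.5 - 5.5ps. Setting this equal to supply: 192.5 - 5.5ps = -77 + 5.5ps, so ps = 24.5.
Buyers pay pb = 24.5 − 5 = 19.5; q' = -77 + 5.5·24.5 = 57.75.
Buyers' price falls by p* − pb = 22 − 19.5 = 2.5; sellers' price rises by ps − p* = 24.5 − 22 = 2.5.
So consumers capture 2.5/5 = 0.5 of each unit of subsidy.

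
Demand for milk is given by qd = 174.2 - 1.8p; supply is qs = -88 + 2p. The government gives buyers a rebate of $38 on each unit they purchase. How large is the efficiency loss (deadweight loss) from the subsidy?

Pre-subsidy: 174.2 - 1.8p = -88 + 2p gives p* = 69, q* = 50.
With the rebate, buyers effectively pay pb = ps − 38, where ps is the price sellers receive.
Demand in terms of ps becomes qd = 174.2 − 1.8(ps − 38) = 242.6 - 1.8ps. Setting this equal to supply: 242.6 - 1.8ps = -88 + 2ps, so ps = 87.
Buyers pay pb = 87 − 38 = 49; q' = -88 + 2·87 = 86.
The subsidy expands output by 86 − 50 = 36 past the efficient level; on those units the gap between marginal cost and willingness to pay runs from 0 up to 38.
DWL = ½ × 38 × 36 = 684.

Deadweight loss = $684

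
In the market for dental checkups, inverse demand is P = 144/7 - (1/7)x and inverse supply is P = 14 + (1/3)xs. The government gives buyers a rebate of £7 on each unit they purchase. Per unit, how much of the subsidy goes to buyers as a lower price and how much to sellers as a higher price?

Buyers gain £2.1 per unit; sellers gain £4.9 per unit

Pre-subsidy: 144/7 - (1/7)x = 14 + (1/3)x gives x* = 13.8 and P* = 18.6.
With the rebate, buyers effectively pay Pb = Ps − 7, where Ps is the price sellers receive.
On the curves, Pb = 144/7 - (1/7)x and Ps = 14 + (1/3)x; the wedge Ps − Pb = 7 gives 14 + (1/3)x − (144/7 - (1/7)x) = 7, so x' = 28.5.
Then Pb = 144/7 − (1/7)·28.5 = 16.5 and Ps = 14 + (1/3)·28.5 = 23.5.
Buyers' price falls by P* − Pb = 18.6 − 16.5 = 2.1; sellers' price rises by Ps − P* = 23.5 − 18.6 = 4.9.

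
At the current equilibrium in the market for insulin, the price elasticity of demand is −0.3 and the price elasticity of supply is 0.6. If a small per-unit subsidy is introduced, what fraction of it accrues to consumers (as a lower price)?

Consumer share = 2/3

For a small subsidy around the equilibrium, the benefit split depends on the relative slopes, which at a point are proportional to the elasticities.
Buyer share = εs/(εs + |εd|) = 0.6/(0.6 + 0.3) = 2/3; seller share = |εd|/(εs + |εd|) = 1/3.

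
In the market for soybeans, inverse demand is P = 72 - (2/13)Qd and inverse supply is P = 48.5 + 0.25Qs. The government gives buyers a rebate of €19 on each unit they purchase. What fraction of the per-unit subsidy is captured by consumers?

Pre-subsidy: 72 - (2/13)Q = 48.5 + 0.25Q gives Q* = 1222/21 and P* = 1324/21.
With the rebate, buyers effectively pay Pb = Ps − 19, where Ps is the price sellers receive.
On the curves, Pb = 72 - (2/13)Q and Ps = 48.5 + 0.25Q; the wedge Ps − Pb = 19 gives 48.5 + 0.25Q − (72 - (2/13)Q) = 19, so Q' = 2210/21.
Then Pb = 72 − (2/13)·(2210/21) = 1172/21 and Ps = 48.5 + 0.25·(2210/21) = 1571/21.
Buyers' price falls by P* − Pb = 1324/21 − 1172/21 = 152/21; sellers' price rises by Ps − P* = 1571/21 − 1324/21 = 247/21.
So consumers capture (152/21)/19 = 8/21 of each unit of subsidy.

Consumer share = 8/21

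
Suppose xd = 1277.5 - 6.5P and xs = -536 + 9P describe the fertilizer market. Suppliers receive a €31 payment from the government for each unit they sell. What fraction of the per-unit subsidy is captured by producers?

Producer share = 13/31

Pre-subsidy: 1277.5 - 6.5P = -536 + 9P gives P* = 117, x* = 517.
With the subsidy, sellers receive Ps = Pb + 31 for each unit, where Pb is the price buyers pay.
Supply in terms of Pb becomes xs = -536 + 9(Pb + 31) = -257 + 9Pb. Setting this equal to demand: 1277.5 - 6.5Pb = -257 + 9Pb, so Pb = 99.
Sellers receive Ps = 99 + 31 = 130; x' = 1277.5 − 6.5·99 = 634.
Buyers' price falls by P* − Pb = 117 − 99 = 18; sellers' price rises by Ps − P* = 130 − 117 = 13.
So producers capture 13/31 = 13/31 of each unit of subsidy.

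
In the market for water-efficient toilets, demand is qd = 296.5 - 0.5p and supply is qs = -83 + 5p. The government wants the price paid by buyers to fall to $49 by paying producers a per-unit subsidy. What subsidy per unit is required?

Required subsidy s = $22 per unit

At a buyer price of 49, quantity demanded is 296.5 − 0.5·49 = 272.
Sellers supply 272 only when they receive ps with -83 + 5·ps = 272, i.e. ps = 71.
s = ps − pb = 71 − 49 = 22.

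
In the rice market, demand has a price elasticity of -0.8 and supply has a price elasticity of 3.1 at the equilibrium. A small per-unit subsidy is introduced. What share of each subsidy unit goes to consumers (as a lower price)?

For a small subsidy around the equilibrium, the benefit split depends on the relative slopes, which at a point are proportional to the elasticities.
Buyer share = εs/(εs + |εd|) = 3.1/(3.1 + 0.8) = 31/39; seller share = |εd|/(εs + |εd|) = 8/39.

Consumer share = 31/39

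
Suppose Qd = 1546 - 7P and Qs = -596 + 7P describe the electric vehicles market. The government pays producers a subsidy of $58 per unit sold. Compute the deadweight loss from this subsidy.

Deadweight loss = $5887

Pre-subsidy: 1546 - 7P = -596 + 7P gives P* = 153, Q* = 475.
With the subsidy, sellers receive Ps = Pb + 58 for each unit, where Pb is the price buyers pay.
Supply in terms of Pb becomes Qs = -596 + 7(Pb + 58) = -190 + 7Pb. Setting this equal to demand: 1546 - 7Pb = -190 + 7Pb, so Pb = 124.
Sellers receive Ps = 124 + 58 = 182; Q' = 1546 − 7·124 = 678.
The subsidy expands output by 678 − 475 = 203 past the efficient level; on those units the gap between marginal cost and willingness to pay runs from 0 up to 58.
DWL = ½ × 58 × 203 = 5887.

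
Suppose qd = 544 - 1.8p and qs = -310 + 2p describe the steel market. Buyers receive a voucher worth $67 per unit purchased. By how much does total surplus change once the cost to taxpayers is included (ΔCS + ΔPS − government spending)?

Net change in total surplus = -40401/19

Pre-subsidy: 544 - 1.8p = -310 + 2p gives p* = 4270/19, q* = 2650/19.
With the rebate, buyers effectively pay pb = ps − 67, where ps is the price sellers receive.
Demand in terms of ps becomes qd = 544 − 1.8(ps − 67) = 664.6 - 1.8ps. Setting this equal to supply: 664.6 - 1.8ps = -310 + 2ps, so ps = 4873/19.
Buyers pay pb = 4873/19 − 67 = 3600/19; q' = -310 + 2·(4873/19) = 3856/19.
ΔCS = ½(2650/19 + 3856/19)(4270/19 − 3600/19) = 2179510/361; ΔPS = ½(2650/19 + 3856/19)(4873/19 − 4270/19) = 1961559/361.
Government spending = 67 × 3856/19 = 258352/19.
Net change = 2179510/361 + 1961559/361 − 258352/19 = -40401/19. The loss equals the DWL triangle ½·67·1206/19.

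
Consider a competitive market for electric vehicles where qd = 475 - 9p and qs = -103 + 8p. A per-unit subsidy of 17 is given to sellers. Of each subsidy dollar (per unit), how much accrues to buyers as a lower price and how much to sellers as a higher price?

Buyers gain 8 per unit; sellers gain 9 per unit

Pre-subsidy: 475 - 9p = -103 + 8p gives p* = 34, q* = 169.
With the subsidy, sellers receive ps = pb + 17 for each unit, where pb is the price buyers pay.
Supply in terms of pb becomes qs = -103 + 8(pb + 17) = 33 + 8pb. Setting this equal to demand: 475 - 9pb = 33 + 8pb, so pb = 26.
Sellers receive ps = 26 + 17 = 43; q' = 475 − 9·26 = 241.
Buyers' price falls by p* − pb = 34 − 26 = 8; sellers' price rises by ps − p* = 43 − 34 = 9.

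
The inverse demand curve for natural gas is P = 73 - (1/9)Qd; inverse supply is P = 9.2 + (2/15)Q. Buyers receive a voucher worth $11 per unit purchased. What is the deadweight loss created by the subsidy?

Deadweight loss = $247.5

Pre-subsidy: 73 - (1/9)Q = 9.2 + (2/15)Q gives Q* = 261 and P* = 44.
With the rebate, buyers effectively pay Pb = Ps − 11, where Ps is the price sellers receive.
On the curves, Pb = 73 - (1/9)Q and Ps = 9.2 + (2/15)Q; the wedge Ps − Pb = 11 gives 9.2 + (2/15)Q − (73 - (1/9)Q) = 11, so Q' = 306.
Then Pb = 73 − (1/9)·306 = 39 and Ps = 9.2 + (2/15)·306 = 50.
The subsidy expands output by 306 − 261 = 45 past the efficient level; on those units the gap between marginal cost and willingness to pay runs from 0 up to 11.
DWL = ½ × 11 × 45 = 247.5.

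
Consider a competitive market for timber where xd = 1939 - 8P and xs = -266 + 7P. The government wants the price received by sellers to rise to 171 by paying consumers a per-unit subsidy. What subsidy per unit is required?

Required subsidy s = 45 per unit

At a seller price of 171, quantity supplied is -266 + 7·171 = 931.
Buyers absorb 931 only when they pay Pb with 1939 − 8·Pb = 931, i.e. Pb = 126.
s = Ps − Pb = 171 − 126 = 45.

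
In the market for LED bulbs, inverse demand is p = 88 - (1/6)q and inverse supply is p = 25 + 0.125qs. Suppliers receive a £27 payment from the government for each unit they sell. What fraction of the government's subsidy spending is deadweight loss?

Pre-subsidy: 88 - (1/6)q = 25 + 0.125q gives q* = 216 and p* = 52.
With the subsidy, sellers receive ps = pb + 27 for each unit, where pb is the price buyers pay.
On the curves, pb = 88 - (1/6)q and ps = 25 + 0.125q; the wedge ps − pb = 27 gives 25 + 0.125q − (88 - (1/6)q) = 27, so q' = 2160/7.
Then pb = 88 − (1/6)·(2160/7) = 256/7 and ps = 25 + 0.125·(2160/7) = 445/7.
ΔCS = ½(216 + 2160/7)(52 − 256/7) = 198288/49; ΔPS = ½(216 + 2160/7)(445/7 − 52) = 148716/49.
Government spending = 27 × 2160/7 = 58320/7.
DWL = ½ × 27 × (2160/7 − 216) = 8748/7; fraction = (8748/7) / (58320/7) = 0.15.

DWL / government spending = 0.15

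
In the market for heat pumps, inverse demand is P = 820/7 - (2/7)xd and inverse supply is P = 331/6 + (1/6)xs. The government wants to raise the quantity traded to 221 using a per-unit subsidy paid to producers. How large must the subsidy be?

At x = 221, from the demand curve buyers pay Pb = 820/7 − (2/7)·221 = 54; from the supply curve sellers need Ps = 331/6 + (1/6)·221 = 92.
The subsidy must fill the gap: s = Ps − Pb = 92 − 54 = 38.

Required subsidy s = 38 per unit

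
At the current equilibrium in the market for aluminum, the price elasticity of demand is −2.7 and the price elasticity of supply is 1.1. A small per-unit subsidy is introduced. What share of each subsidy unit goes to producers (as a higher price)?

Producer share = 27/38

For a small subsidy around the equilibrium, the benefit split depends on the relative slopes, which at a point are proportional to the elasticities.
Buyer share = εs/(εs + |εd|) = 1.1/(1.1 + 2.7) = 11/38; seller share = |εd|/(εs + |εd|) = 27/38.
So producers capture 27/38 of the subsidy.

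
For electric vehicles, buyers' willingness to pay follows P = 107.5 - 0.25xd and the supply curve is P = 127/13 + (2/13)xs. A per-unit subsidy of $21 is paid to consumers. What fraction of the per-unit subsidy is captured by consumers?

Consumer share = 13/21

Pre-subsidy: 107.5 - 0.25x = 127/13 + (2/13)x gives x* = 242 and P* = 47.
With the rebate, buyers effectively pay Pb = Ps − 21, where Ps is the price sellers receive.
On the curves, Pb = 107.5 - 0.25x and Ps = 127/13 + (2/13)x; the wedge Ps − Pb = 21 gives 127/13 + (2/13)x − (107.5 - 0.25x) = 21, so x' = 294.
Then Pb = 107.5 − 0.25·294 = 34 and Ps = 127/13 + (2/13)·294 = 55.
Buyers' price falls by P* − Pb = 47 − 34 = 13; sellers' price rises by Ps − P* = 55 − 47 = 8.
So consumers capture 13/21 = 13/21 of each unit of subsidy.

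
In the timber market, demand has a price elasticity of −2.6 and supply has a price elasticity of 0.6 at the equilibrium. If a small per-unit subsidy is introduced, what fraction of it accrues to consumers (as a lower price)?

Consumer share = 0.1875

For a small subsidy around the equilibrium, the benefit split depends on the relative slopes, which at a point are proportional to the elasticities.
Buyer share = εs/(εs + |εd|) = 0.6/(0.6 + 2.6) = 0.1875; seller share = |εd|/(εs + |εd|) = 0.8125.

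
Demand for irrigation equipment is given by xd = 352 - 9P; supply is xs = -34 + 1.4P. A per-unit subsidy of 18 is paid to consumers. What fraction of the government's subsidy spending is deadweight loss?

Pre-subsidy: 352 - 9P = -34 + 1.4P gives P* = 965/26, x* = 467/26.
With the rebate, buyers effectively pay Pb = Ps − 18, where Ps is the price sellers receive.
Demand in terms of Ps becomes xd = 352 − 9(Ps − 18) = 514 - 9Ps. Setting this equal to supply: 514 - 9Ps = -34 + 1.4Ps, so Ps = 685/13.
Buyers pay Pb = 685/13 − 18 = 451/13; x' = -34 + 1.4·(685/13) = 517/13.
ΔCS = ½(467/26 + 517/13)(965/26 − 451/13) = 94563/1352; ΔPS = ½(467/26 + 517/13)(685/13 − 965/26) = 607905/1352.
Government spending = 18 × 517/13 = 9306/13.
DWL = ½ × 18 × (517/13 − 467/26) = 5103/26; fraction = (5103/26) / (9306/13) = 567/2068.

DWL / government spending = 567/2068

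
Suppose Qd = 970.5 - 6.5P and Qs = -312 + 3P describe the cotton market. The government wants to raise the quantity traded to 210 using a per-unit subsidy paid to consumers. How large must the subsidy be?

At Q = 210, invert demand for the buyer price: Pb = (970.5 − 210)/6.5 = 117; invert supply for the seller price: Ps = (210 − (-312))/3 = 174.
The subsidy must fill the gap: s = Ps − Pb = 174 − 117 = 57.

Required subsidy s = 57 per unit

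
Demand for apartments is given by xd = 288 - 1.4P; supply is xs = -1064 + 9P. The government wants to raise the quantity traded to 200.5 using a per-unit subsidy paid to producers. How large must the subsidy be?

Required subsidy s = 78 per unit

At x = 200.5, invert demand for the buyer price: Pb = (288 − 200.5)/1.4 = 62.5; invert supply for the seller price: Ps = (200.5 − (-1064))/9 = 140.5.
The subsidy must fill the gap: s = Ps − Pb = 140.5 − 62.5 = 78.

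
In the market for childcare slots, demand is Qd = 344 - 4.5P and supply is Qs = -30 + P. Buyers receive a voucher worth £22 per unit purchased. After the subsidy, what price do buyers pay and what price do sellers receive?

Buyers pay £64; sellers receive £86

Pre-subsidy: 344 - 4.5P = -30 + P gives P* = 68, Q* = 38.
With the rebate, buyers effectively pay Pb = Ps − 22, where Ps is the price sellers receive.
Demand in terms of Ps becomes Qd = 344 − 4.5(Ps − 22) = 443 - 4.5Ps. Setting this equal to supply: 443 - 4.5Ps = -30 + Ps, so Ps = 86.
Buyers pay Pb = 86 − 22 = 64; Q' = -30 + 1·86 = 56.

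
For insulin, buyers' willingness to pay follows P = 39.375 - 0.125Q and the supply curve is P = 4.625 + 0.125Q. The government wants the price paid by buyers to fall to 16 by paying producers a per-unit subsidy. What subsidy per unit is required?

Required subsidy s = 12 per unit

At a buyer price of 16, quantity demanded is 315 − 8·16 = 187.
Sellers supply 187 only when they receive Ps = 4.625 + 0.125·187 = 28.
s = Ps − Pb = 28 − 16 = 12.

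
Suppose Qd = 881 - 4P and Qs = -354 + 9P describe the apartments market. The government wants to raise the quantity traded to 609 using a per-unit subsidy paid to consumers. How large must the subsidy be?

At Q = 609, invert demand for the buyer price: Pb = (881 − 609)/4 = 68; invert supply for the seller price: Ps = (609 − (-354))/9 = 107.
The subsidy must fill the gap: s = Ps − Pb = 107 − 68 = 39.

Required subsidy s = 39 per unit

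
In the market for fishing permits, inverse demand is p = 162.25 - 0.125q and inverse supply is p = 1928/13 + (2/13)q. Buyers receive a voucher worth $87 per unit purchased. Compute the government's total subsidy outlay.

Government cost = $31494

Pre-subsidy: 162.25 - 0.125q = 1928/13 + (2/13)q gives q* = 50 and p* = 156.
With the rebate, buyers effectively pay pb = ps − 87, where ps is the price sellers receive.
On the curves, pb = 162.25 - 0.125q and ps = 1928/13 + (2/13)q; the wedge ps − pb = 87 gives 1928/13 + (2/13)q − (162.25 - 0.125q) = 87, so q' = 362.
Then pb = 162.25 − 0.125·362 = 117 and ps = 1928/13 + (2/13)·362 = 204.
Government outlay = subsidy × quantity = 87 × 362 = 31494.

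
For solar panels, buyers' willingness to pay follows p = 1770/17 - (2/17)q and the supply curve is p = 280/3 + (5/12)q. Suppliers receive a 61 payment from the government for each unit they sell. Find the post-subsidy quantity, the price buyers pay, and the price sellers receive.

Pre-subsidy: 1770/17 - (2/17)q = 280/3 + (5/12)q gives q* = 2200/109 and p* = 11090/109.
With the subsidy, sellers receive ps = pb + 61 for each unit, where pb is the price buyers pay.
On the curves, pb = 1770/17 - (2/17)q and ps = 280/3 + (5/12)q; the wedge ps − pb = 61 gives 280/3 + (5/12)q − (1770/17 - (2/17)q) = 61, so q' = 14644/109.
Then pb = 1770/17 − (2/17)·(14644/109) = 9626/109 and ps = 280/3 + (5/12)·(14644/109) = 16275/109.

q' = 14644/109; buyers pay 9626/109; sellers receive 16275/109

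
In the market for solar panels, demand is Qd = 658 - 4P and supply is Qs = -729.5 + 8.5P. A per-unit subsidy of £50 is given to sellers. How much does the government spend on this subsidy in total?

Pre-subsidy: 658 - 4P = -729.5 + 8.5P gives P* = 111, Q* = 214.
With the subsidy, sellers receive Ps = Pb + 50 for each unit, where Pb is the price buyers pay.
Supply in terms of Pb becomes Qs = -729.5 + 8.5(Pb + 50) = -304.5 + 8.5Pb. Setting this equal to demand: 658 - 4Pb = -304.5 + 8.5Pb, so Pb = 77.
Sellers receive Ps = 77 + 50 = 127; Q' = 658 − 4·77 = 350.
Government outlay = subsidy × quantity = 50 × 350 = 17500.

Government cost = £17500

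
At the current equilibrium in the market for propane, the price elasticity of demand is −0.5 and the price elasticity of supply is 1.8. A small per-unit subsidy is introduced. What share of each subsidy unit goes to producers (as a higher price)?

Producer share = 5/23

For a small subsidy around the equilibrium, the benefit split depends on the relative slopes, which at a point are proportional to the elasticities.
Buyer share = εs/(εs + |εd|) = 1.8/(1.8 + 0.5) = 18/23; seller share = |εd|/(εs + |εd|) = 5/23.
So producers capture 5/23 of the subsidy.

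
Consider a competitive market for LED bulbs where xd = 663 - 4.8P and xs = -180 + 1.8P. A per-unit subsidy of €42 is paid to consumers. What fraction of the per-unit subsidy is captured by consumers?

Consumer share = 3/11

Pre-subsidy: 663 - 4.8P = -180 + 1.8P gives P* = 1405/11, x* = 549/11.
With the rebate, buyers effectively pay Pb = Ps − 42, where Ps is the price sellers receive.
Demand in terms of Ps becomes xd = 663 − 4.8(Ps − 42) = 864.6 - 4.8Ps. Setting this equal to supply: 864.6 - 4.8Ps = -180 + 1.8Ps, so Ps = 1741/11.
Buyers pay Pb = 1741/11 − 42 = 1279/11; x' = -180 + 1.8·(1741/11) = 5769/55.
Buyers' price falls by P* − Pb = 1405/11 − 1279/11 = 126/11; sellers' price rises by Ps − P* = 1741/11 − 1405/11 = 336/11.
So consumers capture (126/11)/42 = 3/11 of each unit of subsidy.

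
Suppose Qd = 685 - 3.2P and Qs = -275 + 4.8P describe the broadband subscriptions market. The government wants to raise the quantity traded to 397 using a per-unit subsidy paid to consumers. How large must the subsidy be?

At Q = 397, invert demand for the buyer price: Pb = (685 − 397)/3.2 = 90; invert supply for the seller price: Ps = (397 − (-275))/4.8 = 140.
The subsidy must fill the gap: s = Ps − Pb = 140 − 90 = 50.

Required subsidy s = 50 per unit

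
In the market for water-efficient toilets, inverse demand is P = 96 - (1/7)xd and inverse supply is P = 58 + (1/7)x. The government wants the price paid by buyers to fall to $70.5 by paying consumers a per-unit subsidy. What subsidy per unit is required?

Required subsidy s = $13 per unit

At a buyer price of 70.5, quantity demanded is 672 − 7·70.5 = 178.5.
Sellers supply 178.5 only when they receive Ps = 58 + (1/7)·178.5 = 83.5.
s = Ps − Pb = 83.5 − 70.5 = 13.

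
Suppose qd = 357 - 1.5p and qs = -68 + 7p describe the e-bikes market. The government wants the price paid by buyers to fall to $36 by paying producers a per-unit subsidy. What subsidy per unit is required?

At a buyer price of 36, quantity demanded is 357 − 1.5·36 = 303.
Sellers supply 303 only when they receive ps with -68 + 7·ps = 303, i.e. ps = 53.
s = ps − pb = 53 − 36 = 17.

Required subsidy s = $17 per unit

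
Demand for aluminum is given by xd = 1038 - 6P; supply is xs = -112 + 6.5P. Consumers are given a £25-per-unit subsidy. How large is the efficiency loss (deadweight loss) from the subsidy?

Deadweight loss = £975

Pre-subsidy: 1038 - 6P = -112 + 6.5P gives P* = 92, x* = 486.
With the rebate, buyers effectively pay Pb = Ps − 25, where Ps is the price sellers receive.
Demand in terms of Ps becomes xd = 1038 − 6(Ps − 25) = 1188 - 6Ps. Setting this equal to supply: 1188 - 6Ps = -112 + 6.5Ps, so Ps = 104.
Buyers pay Pb = 104 − 25 = 79; x' = -112 + 6.5·104 = 564.
The subsidy expands output by 564 − 486 = 78 past the efficient level; on those units the gap between marginal cost and willingness to pay runs from 0 up to 25.
DWL = ½ × 25 × 78 = 975.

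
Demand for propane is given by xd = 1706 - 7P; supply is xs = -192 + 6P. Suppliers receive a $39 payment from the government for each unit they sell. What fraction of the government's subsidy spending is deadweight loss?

DWL / government spending = 7/90

Pre-subsidy: 1706 - 7P = -192 + 6P gives P* = 146, x* = 684.
With the subsidy, sellers receive Ps = Pb + 39 for each unit, where Pb is the price buyers pay.
Supply in terms of Pb becomes xs = -192 + 6(Pb + 39) = 42 + 6Pb. Setting this equal to demand: 1706 - 7Pb = 42 + 6Pb, so Pb = 128.
Sellers receive Ps = 128 + 39 = 167; x' = 1706 − 7·128 = 810.
ΔCS = ½(684 + 810)(146 − 128) = 13446; ΔPS = ½(684 + 810)(167 − 146) = 15687.
Government spending = 39 × 810 = 31590.
DWL = ½ × 39 × (810 − 684) = 2457; fraction = 2457 / 31590 = 7/90.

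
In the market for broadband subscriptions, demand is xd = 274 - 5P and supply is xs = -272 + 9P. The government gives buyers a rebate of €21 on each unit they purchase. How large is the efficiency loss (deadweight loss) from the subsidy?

Pre-subsidy: 274 - 5P = -272 + 9P gives P* = 39, x* = 79.
With the rebate, buyers effectively pay Pb = Ps − 21, where Ps is the price sellers receive.
Demand in terms of Ps becomes xd = 274 − 5(Ps − 21) = 379 - 5Ps. Setting this equal to supply: 379 - 5Ps = -272 + 9Ps, so Ps = 46.5.
Buyers pay Pb = 46.5 − 21 = 25.5; x' = -272 + 9·46.5 = 146.5.
The subsidy expands output by 146.5 − 79 = 67.5 past the efficient level; on those units the gap between marginal cost and willingness to pay runs from 0 up to 21.
DWL = ½ × 21 × 67.5 = 708.75.

Deadweight loss = €708.75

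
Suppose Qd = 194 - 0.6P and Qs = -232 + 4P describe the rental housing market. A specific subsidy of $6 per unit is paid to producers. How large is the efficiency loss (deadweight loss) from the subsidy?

Deadweight loss = 216/23

Pre-subsidy: 194 - 0.6P = -232 + 4P gives P* = 2130/23, Q* = 3184/23.
With the subsidy, sellers receive Ps = Pb + 6 for each unit, where Pb is the price buyers pay.
Supply in terms of Pb becomes Qs = -232 + 4(Pb + 6) = -208 + 4Pb. Setting this equal to demand: 194 - 0.6Pb = -208 + 4Pb, so Pb = 2010/23.
Sellers receive Ps = 2010/23 + 6 = 2148/23; Q' = 194 − 0.6·(2010/23) = 3256/23.
The subsidy expands output by 3256/23 − 3184/23 = 72/23 past the efficient level; on those units the gap between marginal cost and willingness to pay runs from 0 up to 6.
DWL = ½ × 6 × 72/23 = 216/23.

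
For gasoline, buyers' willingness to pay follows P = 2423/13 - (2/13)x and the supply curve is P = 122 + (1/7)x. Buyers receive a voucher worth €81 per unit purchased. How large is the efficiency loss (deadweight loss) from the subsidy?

Deadweight loss = €11056.5

Pre-subsidy: 2423/13 - (2/13)x = 122 + (1/7)x gives x* = 217 and P* = 153.
With the rebate, buyers effectively pay Pb = Ps − 81, where Ps is the price sellers receive.
On the curves, Pb = 2423/13 - (2/13)x and Ps = 122 + (1/7)x; the wedge Ps − Pb = 81 gives 122 + (1/7)x − (2423/13 - (2/13)x) = 81, so x' = 490.
Then Pb = 2423/13 − (2/13)·490 = 111 and Ps = 122 + (1/7)·490 = 192.
The subsidy expands output by 490 − 217 = 273 past the efficient level; on those units the gap between marginal cost and willingness to pay runs from 0 up to 81.
DWL = ½ × 81 × 273 = 11056.5.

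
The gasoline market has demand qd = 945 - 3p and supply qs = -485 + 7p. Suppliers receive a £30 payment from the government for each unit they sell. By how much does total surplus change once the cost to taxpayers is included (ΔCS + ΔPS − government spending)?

Net change in total surplus = -£945

Pre-subsidy: 945 - 3p = -485 + 7p gives p* = 143, q* = 516.
With the subsidy, sellers receive ps = pb + 30 for each unit, where pb is the price buyers pay.
Supply in terms of pb becomes qs = -485 + 7(pb + 30) = -275 + 7pb. Setting this equal to demand: 945 - 3pb = -275 + 7pb, so pb = 122.
Sellers receive ps = 122 + 30 = 152; q' = 945 − 3·122 = 579.
ΔCS = ½(516 + 579)(143 − 122) = 11497.5; ΔPS = ½(516 + 579)(152 − 143) = 4927.5.
Government spending = 30 × 579 = 17370.
Net change = 11497.5 + 4927.5 − 17370 = -945. The loss equals the DWL triangle ½·30·63.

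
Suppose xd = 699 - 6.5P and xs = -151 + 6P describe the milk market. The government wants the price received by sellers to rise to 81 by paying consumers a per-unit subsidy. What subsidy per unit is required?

Required subsidy s = 25 per unit

At a seller price of 81, quantity supplied is -151 + 6·81 = 335.
Buyers absorb 335 only when they pay Pb with 699 − 6.5·Pb = 335, i.e. Pb = 56.
s = Ps − Pb = 81 − 56 = 25.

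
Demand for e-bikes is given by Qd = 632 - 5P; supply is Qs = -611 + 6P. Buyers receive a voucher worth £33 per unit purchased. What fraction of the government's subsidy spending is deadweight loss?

Pre-subsidy: 632 - 5P = -611 + 6P gives P* = 113, Q* = 67.
With the rebate, buyers effectively pay Pb = Ps − 33, where Ps is the price sellers receive.
Demand in terms of Ps becomes Qd = 632 − 5(Ps − 33) = 797 - 5Ps. Setting this equal to supply: 797 - 5Ps = -611 + 6Ps, so Ps = 128.
Buyers pay Pb = 128 − 33 = 95; Q' = -611 + 6·128 = 157.
ΔCS = ½(67 + 157)(113 − 95) = 2016; ΔPS = ½(67 + 157)(128 − 113) = 1680.
Government spending = 33 × 157 = 5181.
DWL = ½ × 33 × (157 − 67) = 1485; fraction = 1485 / 5181 = 45/157.

DWL / government spending = 45/157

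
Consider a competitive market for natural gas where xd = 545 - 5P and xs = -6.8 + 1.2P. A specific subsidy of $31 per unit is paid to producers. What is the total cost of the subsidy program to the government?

Pre-subsidy: 545 - 5P = -6.8 + 1.2P gives P* = 89, x* = 100.
With the subsidy, sellers receive Ps = Pb + 31 for each unit, where Pb is the price buyers pay.
Supply in terms of Pb becomes xs = -6.8 + 1.2(Pb + 31) = 30.4 + 1.2Pb. Setting this equal to demand: 545 - 5Pb = 30.4 + 1.2Pb, so Pb = 83.
Sellers receive Ps = 83 + 31 = 114; x' = 545 − 5·83 = 130.
Government outlay = subsidy × quantity = 31 × 130 = 4030.

Government cost = $4030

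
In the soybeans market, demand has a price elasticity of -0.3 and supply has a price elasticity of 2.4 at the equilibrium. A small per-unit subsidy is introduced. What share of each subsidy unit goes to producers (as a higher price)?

For a small subsidy around the equilibrium, the benefit split depends on the relative slopes, which at a point are proportional to the elasticities.
Buyer share = εs/(εs + |εd|) = 2.4/(2.4 + 0.3) = 8/9; seller share = |εd|/(εs + |εd|) = 1/9.
So producers capture 1/9 of the subsidy.

Producer share = 1/9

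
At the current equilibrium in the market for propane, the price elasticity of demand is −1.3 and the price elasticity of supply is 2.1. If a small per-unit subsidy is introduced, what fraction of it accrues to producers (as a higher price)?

Producer share = 13/34

For a small subsidy around the equilibrium, the benefit split depends on the relative slopes, which at a point are proportional to the elasticities.
Buyer share = εs/(εs + |εd|) = 2.1/(2.1 + 1.3) = 21/34; seller share = |εd|/(εs + |εd|) = 13/34.
So producers capture 13/34 of the subsidy.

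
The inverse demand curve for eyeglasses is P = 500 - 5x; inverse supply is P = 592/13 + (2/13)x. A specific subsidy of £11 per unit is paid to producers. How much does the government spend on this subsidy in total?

Pre-subsidy: 500 - 5x = 592/13 + (2/13)x gives x* = 5908/67 and P* = 3960/67.
With the subsidy, sellers receive Ps = Pb + 11 for each unit, where Pb is the price buyers pay.
On the curves, Pb = 500 - 5x and Ps = 592/13 + (2/13)x; the wedge Ps − Pb = 11 gives 592/13 + (2/13)x − (500 - 5x) = 11, so x' = 6051/67.
Then Pb = 500 − 5·(6051/67) = 3245/67 and Ps = 592/13 + (2/13)·(6051/67) = 3982/67.
Government outlay = subsidy × quantity = 11 × 6051/67 = 66561/67.

Government cost = 66561/67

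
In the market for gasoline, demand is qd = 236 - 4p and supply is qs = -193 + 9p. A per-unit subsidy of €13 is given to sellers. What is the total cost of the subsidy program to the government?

Government cost = €1820

Pre-subsidy: 236 - 4p = -193 + 9p gives p* = 33, q* = 104.
With the subsidy, sellers receive ps = pb + 13 for each unit, where pb is the price buyers pay.
Supply in terms of pb becomes qs = -193 + 9(pb + 13) = -76 + 9pb. Setting this equal to demand: 236 - 4pb = -76 + 9pb, so pb = 24.
Sellers receive ps = 24 + 13 = 37; q' = 236 − 4·24 = 140.
Government outlay = subsidy × quantity = 13 × 140 = 1820.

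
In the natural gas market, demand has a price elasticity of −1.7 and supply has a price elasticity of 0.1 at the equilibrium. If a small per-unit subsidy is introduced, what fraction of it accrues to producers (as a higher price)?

Producer share = 17/18

For a small subsidy around the equilibrium, the benefit split depends on the relative slopes, which at a point are proportional to the elasticities.
Buyer share = εs/(εs + |εd|) = 0.1/(0.1 + 1.7) = 1/18; seller share = |εd|/(εs + |εd|) = 17/18.
So producers capture 17/18 of the subsidy.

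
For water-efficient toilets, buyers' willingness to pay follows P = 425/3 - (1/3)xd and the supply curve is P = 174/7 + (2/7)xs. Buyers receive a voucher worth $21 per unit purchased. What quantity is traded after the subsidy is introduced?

x' = 2894/13

Pre-subsidy: 425/3 - (1/3)x = 174/7 + (2/7)x gives x* = 2453/13 and P* = 1024/13.
With the rebate, buyers effectively pay Pb = Ps − 21, where Ps is the price sellers receive.
On the curves, Pb = 425/3 - (1/3)x and Ps = 174/7 + (2/7)x; the wedge Ps − Pb = 21 gives 174/7 + (2/7)x − (425/3 - (1/3)x) = 21, so x' = 2894/13.
Then Pb = 425/3 − (1/3)·(2894/13) = 877/13 and Ps = 174/7 + (2/7)·(2894/13) = 1150/13.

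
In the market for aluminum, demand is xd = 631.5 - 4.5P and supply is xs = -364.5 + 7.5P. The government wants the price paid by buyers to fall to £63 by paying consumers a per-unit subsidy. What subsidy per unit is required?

Required subsidy s = £32 per unit

At a buyer price of 63, quantity demanded is 631.5 − 4.5·63 = 348.
Sellers supply 348 only when they receive Ps with -364.5 + 7.5·Ps = 348, i.e. Ps = 95.
s = Ps − Pb = 95 − 63 = 32.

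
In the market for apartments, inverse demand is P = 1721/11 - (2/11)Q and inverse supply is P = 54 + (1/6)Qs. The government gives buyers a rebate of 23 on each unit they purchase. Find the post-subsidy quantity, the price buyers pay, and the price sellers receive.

Pre-subsidy: 1721/11 - (2/11)Q = 54 + (1/6)Q gives Q* = 294 and P* = 103.
With the rebate, buyers effectively pay Pb = Ps − 23, where Ps is the price sellers receive.
On the curves, Pb = 1721/11 - (2/11)Q and Ps = 54 + (1/6)Q; the wedge Ps − Pb = 23 gives 54 + (1/6)Q − (1721/11 - (2/11)Q) = 23, so Q' = 360.
Then Pb = 1721/11 − (2/11)·360 = 91 and Ps = 54 + (1/6)·360 = 114.

Q' = 360; buyers pay 91; sellers receive 114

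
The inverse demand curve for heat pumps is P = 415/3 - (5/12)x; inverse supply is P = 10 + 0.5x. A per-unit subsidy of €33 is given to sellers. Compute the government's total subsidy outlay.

Government cost = €5808

Pre-subsidy: 415/3 - (5/12)x = 10 + 0.5x gives x* = 140 and P* = 80.
With the subsidy, sellers receive Ps = Pb + 33 for each unit, where Pb is the price buyers pay.
On the curves, Pb = 415/3 - (5/12)x and Ps = 10 + 0.5x; the wedge Ps − Pb = 33 gives 10 + 0.5x − (415/3 - (5/12)x) = 33, so x' = 176.
Then Pb = 415/3 − (5/12)·176 = 65 and Ps = 10 + 0.5·176 = 98.
Government outlay = subsidy × quantity = 33 × 176 = 5808.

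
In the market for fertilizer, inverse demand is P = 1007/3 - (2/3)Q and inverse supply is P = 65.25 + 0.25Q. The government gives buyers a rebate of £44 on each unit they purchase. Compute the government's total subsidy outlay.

Pre-subsidy: 1007/3 - (2/3)Q = 65.25 + 0.25Q gives Q* = 295 and P* = 139.
With the rebate, buyers effectively pay Pb = Ps − 44, where Ps is the price sellers receive.
On the curves, Pb = 1007/3 - (2/3)Q and Ps = 65.25 + 0.25Q; the wedge Ps − Pb = 44 gives 65.25 + 0.25Q − (1007/3 - (2/3)Q) = 44, so Q' = 343.
Then Pb = 1007/3 − (2/3)·343 = 107 and Ps = 65.25 + 0.25·343 = 151.
Government outlay = subsidy × quantity = 44 × 343 = 15092.

Government cost = £15092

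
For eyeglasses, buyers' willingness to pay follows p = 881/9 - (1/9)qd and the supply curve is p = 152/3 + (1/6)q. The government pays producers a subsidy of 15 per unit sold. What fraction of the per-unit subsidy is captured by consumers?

Consumer share = 0.4

Pre-subsidy: 881/9 - (1/9)q = 152/3 + (1/6)q gives q* = 170 and p* = 79.
With the subsidy, sellers receive ps = pb + 15 for each unit, where pb is the price buyers pay.
On the curves, pb = 881/9 - (1/9)q and ps = 152/3 + (1/6)q; the wedge ps − pb = 15 gives 152/3 + (1/6)q − (881/9 - (1/9)q) = 15, so q' = 224.
Then pb = 881/9 − (1/9)·224 = 73 and ps = 152/3 + (1/6)·224 = 88.
Buyers' price falls by p* − pb = 79 − 73 = 6; sellers' price rises by ps − p* = 88 − 79 = 9.
So consumers capture 6/15 = 0.4 of each unit of subsidy.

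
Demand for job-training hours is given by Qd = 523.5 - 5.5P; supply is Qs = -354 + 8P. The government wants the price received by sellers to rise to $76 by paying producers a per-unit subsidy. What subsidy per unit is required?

Required subsidy s = $27 per unit

At a seller price of 76, quantity supplied is -354 + 8·76 = 254.
Buyers absorb 254 only when they pay Pb with 523.5 − 5.5·Pb = 254, i.e. Pb = 49.
s = Ps − Pb = 76 − 49 = 27.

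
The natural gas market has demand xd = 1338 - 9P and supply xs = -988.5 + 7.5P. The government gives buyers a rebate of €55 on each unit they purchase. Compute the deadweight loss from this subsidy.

Deadweight loss = €6187.5

Pre-subsidy: 1338 - 9P = -988.5 + 7.5P gives P* = 141, x* = 69.
With the rebate, buyers effectively pay Pb = Ps − 55, where Ps is the price sellers receive.
Demand in terms of Ps becomes xd = 1338 − 9(Ps − 55) = 1833 - 9Ps. Setting this equal to supply: 1833 - 9Ps = -988.5 + 7.5Ps, so Ps = 171.
Buyers pay Pb = 171 − 55 = 116; x' = -988.5 + 7.5·171 = 294.
The subsidy expands output by 294 − 69 = 225 past the efficient level; on those units the gap between marginal cost and willingness to pay runs from 0 up to 55.
DWL = ½ × 55 × 225 = 6187.5.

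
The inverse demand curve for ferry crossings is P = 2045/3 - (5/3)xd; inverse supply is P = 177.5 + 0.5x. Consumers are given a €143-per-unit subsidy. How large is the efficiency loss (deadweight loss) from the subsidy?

Pre-subsidy: 2045/3 - (5/3)x = 177.5 + 0.5x gives x* = 3025/13 and P* = 3820/13.
With the rebate, buyers effectively pay Pb = Ps − 143, where Ps is the price sellers receive.
On the curves, Pb = 2045/3 - (5/3)x and Ps = 177.5 + 0.5x; the wedge Ps − Pb = 143 gives 177.5 + 0.5x − (2045/3 - (5/3)x) = 143, so x' = 3883/13.
Then Pb = 2045/3 − (5/3)·(3883/13) = 2390/13 and Ps = 177.5 + 0.5·(3883/13) = 4249/13.
The subsidy expands output by 3883/13 − 3025/13 = 66 past the efficient level; on those units the gap between marginal cost and willingness to pay runs from 0 up to 143.
DWL = ½ × 143 × 66 = 4719.

Deadweight loss = €4719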